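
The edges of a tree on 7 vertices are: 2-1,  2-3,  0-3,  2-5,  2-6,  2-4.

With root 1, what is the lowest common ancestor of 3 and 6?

2

3's ancestor chain is 3, 2, 1 and 6's is 6, 2, 1; they first meet at 2.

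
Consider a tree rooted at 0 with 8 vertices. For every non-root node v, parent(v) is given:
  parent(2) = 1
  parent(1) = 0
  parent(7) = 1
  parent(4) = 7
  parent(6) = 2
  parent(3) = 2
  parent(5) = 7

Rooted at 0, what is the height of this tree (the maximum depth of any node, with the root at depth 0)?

3

5 sits deepest: 0 – 1 – 7 – 5 — 3 edges from the root.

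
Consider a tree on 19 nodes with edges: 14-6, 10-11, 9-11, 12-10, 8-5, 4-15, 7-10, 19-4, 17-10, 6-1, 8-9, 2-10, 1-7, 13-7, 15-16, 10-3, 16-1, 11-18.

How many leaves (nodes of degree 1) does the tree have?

9

Degree-1 nodes: 2, 3, 5, 12, 13, 14, 17, 18, 19 — 9 of them.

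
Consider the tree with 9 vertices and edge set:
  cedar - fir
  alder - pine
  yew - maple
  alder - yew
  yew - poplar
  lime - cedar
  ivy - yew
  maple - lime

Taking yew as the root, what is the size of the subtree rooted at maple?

4

maple's subtree: {maple, lime, cedar, fir}, size 4.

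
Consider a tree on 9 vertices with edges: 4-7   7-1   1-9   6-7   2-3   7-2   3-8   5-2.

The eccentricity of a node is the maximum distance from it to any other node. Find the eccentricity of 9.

The node farthest from 9 is 8, via 9–1–7–2–3–8 — 5 edges.

5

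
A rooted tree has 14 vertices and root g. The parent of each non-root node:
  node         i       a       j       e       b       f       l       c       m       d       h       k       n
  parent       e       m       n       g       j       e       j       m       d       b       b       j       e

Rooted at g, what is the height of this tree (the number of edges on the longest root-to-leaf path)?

7

The longest root-to-leaf path is g-e-n-j-b-d-m-a (7 edges).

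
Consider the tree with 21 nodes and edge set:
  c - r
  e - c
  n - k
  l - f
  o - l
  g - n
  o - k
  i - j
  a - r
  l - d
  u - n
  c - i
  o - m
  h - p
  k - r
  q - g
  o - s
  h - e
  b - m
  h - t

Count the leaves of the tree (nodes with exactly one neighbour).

Exactly 10 nodes have a single neighbour: a, b, d, f, j, p, q, s, t, u.

10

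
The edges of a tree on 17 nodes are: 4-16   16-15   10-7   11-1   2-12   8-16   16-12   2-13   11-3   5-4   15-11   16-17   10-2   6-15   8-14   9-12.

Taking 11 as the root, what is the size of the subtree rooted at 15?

14

Descendants of 15 (including itself): 15, 16, 6, 12, 8, 17, 4, 2, 9, 14, 5, 10, 13, 7. That's 14.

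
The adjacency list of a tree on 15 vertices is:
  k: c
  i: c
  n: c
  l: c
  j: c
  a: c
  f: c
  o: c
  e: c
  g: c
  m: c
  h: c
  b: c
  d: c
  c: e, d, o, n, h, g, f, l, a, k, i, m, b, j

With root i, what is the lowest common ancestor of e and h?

c

Path e→root: e c i; path h→root: h c i.
First common node: c.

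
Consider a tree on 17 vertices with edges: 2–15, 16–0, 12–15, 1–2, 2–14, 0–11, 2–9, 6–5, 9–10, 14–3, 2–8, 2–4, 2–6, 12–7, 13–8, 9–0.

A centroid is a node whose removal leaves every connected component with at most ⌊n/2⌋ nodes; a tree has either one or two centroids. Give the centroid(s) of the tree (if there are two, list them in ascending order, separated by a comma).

Delete 2: the remaining components have sizes 5, 3, 2, 2, 2, 1, 1. Max 5 ≤ 8, so 2 is a centroid.
No neighbour of 2 does as well, so 2 is the unique centroid.

2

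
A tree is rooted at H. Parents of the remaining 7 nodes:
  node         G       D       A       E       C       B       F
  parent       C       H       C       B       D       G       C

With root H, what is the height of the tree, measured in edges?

5

E sits deepest: H – D – C – G – B – E — 5 edges from the root.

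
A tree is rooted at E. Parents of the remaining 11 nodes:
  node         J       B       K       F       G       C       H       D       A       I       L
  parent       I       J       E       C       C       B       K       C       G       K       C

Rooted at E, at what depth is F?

Climbing from F to the root: F → C → B → J → I → K → E. That's 6 steps.

6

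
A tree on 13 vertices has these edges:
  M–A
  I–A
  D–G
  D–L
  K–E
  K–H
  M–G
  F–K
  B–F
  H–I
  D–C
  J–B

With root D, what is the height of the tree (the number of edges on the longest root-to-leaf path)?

J sits deepest: D – G – M – A – I – H – K – F – B – J — 9 edges from the root.

9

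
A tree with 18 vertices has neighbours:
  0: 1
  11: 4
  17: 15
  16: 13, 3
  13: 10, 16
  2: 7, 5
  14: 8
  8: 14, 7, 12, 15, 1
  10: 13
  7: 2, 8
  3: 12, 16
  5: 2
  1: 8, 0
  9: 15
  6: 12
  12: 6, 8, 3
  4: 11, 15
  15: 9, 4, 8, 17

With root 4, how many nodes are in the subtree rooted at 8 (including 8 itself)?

Descendants of 8 (including itself): 8, 7, 12, 1, 14, 2, 3, 6, 0, 5, 16, 13, 10. That's 13.

13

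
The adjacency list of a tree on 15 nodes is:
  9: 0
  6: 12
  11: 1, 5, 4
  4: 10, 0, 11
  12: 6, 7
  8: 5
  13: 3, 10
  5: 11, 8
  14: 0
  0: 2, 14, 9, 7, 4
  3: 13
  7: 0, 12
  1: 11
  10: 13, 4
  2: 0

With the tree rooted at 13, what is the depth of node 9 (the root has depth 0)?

13 → 10 → 4 → 0 → 9 — 4 edges.

4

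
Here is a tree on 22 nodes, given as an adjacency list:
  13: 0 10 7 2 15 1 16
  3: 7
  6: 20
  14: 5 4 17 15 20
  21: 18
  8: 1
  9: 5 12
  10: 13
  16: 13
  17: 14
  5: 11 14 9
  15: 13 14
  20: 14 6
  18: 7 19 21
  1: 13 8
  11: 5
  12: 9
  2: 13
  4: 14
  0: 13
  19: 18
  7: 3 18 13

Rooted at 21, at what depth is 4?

6

21–18–7–13–15–14–4 — 6 edges.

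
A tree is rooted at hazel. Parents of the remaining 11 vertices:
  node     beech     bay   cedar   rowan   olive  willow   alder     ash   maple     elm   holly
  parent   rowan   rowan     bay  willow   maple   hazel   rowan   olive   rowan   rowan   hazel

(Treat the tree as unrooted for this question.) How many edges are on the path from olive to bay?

3

olive - maple - rowan - bay: 3 edges.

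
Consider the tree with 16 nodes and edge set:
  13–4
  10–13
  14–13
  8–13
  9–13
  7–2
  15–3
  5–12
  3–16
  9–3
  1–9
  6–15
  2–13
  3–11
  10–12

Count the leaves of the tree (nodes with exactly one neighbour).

9

Degree-1 nodes: 1, 4, 5, 6, 7, 8, 11, 14, 16 — 9 of them.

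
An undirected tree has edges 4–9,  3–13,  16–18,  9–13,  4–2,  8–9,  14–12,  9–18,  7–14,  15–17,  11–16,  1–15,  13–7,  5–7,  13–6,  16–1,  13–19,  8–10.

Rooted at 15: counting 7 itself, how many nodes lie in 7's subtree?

7's subtree: {7, 5, 14, 12}, size 4.

4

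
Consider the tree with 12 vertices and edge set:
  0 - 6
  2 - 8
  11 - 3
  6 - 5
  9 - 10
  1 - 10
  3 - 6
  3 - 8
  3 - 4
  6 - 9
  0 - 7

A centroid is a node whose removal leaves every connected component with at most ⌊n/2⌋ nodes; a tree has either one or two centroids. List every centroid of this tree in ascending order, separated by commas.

6

If 6 is removed the pieces have sizes 5, 3, 2, 1, all ≤ ⌊12/2⌋ = 6.
No neighbour of 6 does as well, so 6 is the unique centroid.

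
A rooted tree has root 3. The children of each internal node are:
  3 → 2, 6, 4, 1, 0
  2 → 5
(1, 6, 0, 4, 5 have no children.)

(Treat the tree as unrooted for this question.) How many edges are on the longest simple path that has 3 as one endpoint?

2

The node farthest from 3 is 5, via 3 – 2 – 5 — 2 edges.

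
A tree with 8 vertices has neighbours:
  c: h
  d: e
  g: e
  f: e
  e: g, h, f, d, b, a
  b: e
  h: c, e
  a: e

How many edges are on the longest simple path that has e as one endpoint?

2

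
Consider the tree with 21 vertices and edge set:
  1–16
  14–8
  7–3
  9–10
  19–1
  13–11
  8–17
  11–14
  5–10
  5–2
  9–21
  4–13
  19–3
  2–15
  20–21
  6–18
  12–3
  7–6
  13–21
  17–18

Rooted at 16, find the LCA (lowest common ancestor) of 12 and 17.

12's ancestor chain is 12, 3, 19, 1, 16 and 17's is 17, 18, 6, 7, 3, 19, 1, 16; they first meet at 3.

3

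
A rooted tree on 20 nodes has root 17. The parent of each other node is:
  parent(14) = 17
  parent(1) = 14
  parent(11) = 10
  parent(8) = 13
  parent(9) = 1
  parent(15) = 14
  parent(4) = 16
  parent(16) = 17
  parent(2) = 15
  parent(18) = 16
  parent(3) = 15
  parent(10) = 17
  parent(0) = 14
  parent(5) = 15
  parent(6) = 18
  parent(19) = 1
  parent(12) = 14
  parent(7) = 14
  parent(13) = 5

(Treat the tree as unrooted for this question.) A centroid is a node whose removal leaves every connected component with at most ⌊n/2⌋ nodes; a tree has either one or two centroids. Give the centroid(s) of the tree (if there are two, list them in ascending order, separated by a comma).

14

Delete 14: the remaining components have sizes 7, 6, 3, 1, 1, 1. Max 7 ≤ 10, so 14 is a centroid.
No neighbour of 14 does as well, so 14 is the unique centroid.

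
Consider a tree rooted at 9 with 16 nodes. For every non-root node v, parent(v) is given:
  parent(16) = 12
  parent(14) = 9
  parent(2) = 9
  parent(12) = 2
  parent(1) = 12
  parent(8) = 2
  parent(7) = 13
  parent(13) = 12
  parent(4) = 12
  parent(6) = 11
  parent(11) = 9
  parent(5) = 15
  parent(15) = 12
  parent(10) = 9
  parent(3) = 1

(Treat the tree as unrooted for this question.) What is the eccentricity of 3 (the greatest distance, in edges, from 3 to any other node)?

A farthest node from 3 is 6.
The path 3-1-12-2-9-11-6 has 6 edges.

6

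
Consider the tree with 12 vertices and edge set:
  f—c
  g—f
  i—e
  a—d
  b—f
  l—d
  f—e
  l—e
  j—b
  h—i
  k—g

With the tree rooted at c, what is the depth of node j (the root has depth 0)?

3

Climbing from j to the root: j → b → f → c. That's 3 steps.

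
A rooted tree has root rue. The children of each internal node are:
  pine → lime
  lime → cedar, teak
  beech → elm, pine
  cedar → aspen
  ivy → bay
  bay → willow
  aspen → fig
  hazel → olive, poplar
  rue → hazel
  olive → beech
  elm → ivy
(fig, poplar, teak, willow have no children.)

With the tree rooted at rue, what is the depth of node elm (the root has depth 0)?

4

Path from rue to elm: rue–hazel–olive–beech–elm, which has 4 edges.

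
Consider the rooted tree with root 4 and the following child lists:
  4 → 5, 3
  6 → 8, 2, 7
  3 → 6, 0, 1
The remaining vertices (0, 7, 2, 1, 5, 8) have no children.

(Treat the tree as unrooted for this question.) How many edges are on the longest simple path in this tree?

4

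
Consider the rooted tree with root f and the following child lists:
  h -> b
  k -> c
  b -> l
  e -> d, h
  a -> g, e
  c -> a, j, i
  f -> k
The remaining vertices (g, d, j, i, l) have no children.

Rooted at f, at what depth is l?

f – k – c – a – e – h – b – l — 7 edges.

7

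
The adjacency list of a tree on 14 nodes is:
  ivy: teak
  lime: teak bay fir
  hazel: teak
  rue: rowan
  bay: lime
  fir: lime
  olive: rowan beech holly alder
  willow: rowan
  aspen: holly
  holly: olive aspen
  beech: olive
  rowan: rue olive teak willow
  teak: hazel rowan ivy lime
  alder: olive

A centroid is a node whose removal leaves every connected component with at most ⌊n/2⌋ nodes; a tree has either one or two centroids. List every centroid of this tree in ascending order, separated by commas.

rowan

Removing rowan splits the tree into components of sizes 6, 5, 1, 1; the largest is 6 ≤ ⌊14/2⌋ = 7.
No neighbour of rowan does as well, so rowan is the unique centroid.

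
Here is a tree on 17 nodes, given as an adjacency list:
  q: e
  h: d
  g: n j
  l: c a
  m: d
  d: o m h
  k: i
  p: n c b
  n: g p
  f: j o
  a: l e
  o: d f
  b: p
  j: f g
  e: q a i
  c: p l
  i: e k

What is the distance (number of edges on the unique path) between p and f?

4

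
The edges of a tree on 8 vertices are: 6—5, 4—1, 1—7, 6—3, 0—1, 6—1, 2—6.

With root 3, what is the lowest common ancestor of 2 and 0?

Ancestors of 2 (toward the root): 2, 6, 3.
Ancestors of 0: 0, 1, 6, 3.
The deepest node appearing in both lists is 6.

6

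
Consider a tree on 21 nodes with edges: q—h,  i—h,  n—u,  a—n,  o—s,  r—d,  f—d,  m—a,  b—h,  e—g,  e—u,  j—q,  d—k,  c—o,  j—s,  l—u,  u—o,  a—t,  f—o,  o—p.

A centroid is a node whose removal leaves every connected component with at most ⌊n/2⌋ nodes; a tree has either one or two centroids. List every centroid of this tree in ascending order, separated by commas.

o

Removing o splits the tree into components of sizes 8, 6, 4, 1, 1; the largest is 8 ≤ ⌊21/2⌋ = 10.
Every other node leaves some component of size > 10, so the centroid is unique.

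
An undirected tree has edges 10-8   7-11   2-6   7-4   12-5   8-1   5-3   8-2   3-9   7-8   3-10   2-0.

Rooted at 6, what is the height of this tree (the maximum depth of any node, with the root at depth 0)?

6

A deepest node is 12, reached by 6 → 2 → 8 → 10 → 3 → 5 → 12.
That path has 6 edges, so the height is 6.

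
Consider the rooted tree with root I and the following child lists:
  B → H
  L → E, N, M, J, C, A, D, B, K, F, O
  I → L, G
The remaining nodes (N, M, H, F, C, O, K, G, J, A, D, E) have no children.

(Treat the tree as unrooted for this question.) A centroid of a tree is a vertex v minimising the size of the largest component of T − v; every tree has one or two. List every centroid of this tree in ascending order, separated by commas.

Delete L: the remaining components have sizes 2, 2, 1, 1, 1, 1, 1, 1, 1, 1, 1, 1. Max 2 ≤ 7, so L is a centroid.
No neighbour of L does as well, so L is the unique centroid.

L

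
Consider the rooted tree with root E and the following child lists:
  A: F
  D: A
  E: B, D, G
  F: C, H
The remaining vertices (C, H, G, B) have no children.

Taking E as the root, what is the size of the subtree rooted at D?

5

Descendants of D (including itself): D, A, F, H, C. That's 5.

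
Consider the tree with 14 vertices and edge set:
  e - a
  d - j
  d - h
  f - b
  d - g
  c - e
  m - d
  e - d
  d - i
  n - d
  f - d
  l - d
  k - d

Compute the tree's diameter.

4

BFS from c reaches b last, at distance 4; BFS from b confirms no node is farther.
Path: c–e–d–f–b.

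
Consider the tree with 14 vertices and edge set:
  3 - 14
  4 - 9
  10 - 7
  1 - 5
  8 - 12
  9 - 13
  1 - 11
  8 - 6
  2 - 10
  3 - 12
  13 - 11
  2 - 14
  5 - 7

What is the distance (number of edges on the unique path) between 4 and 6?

4–9–13–11–1–5–7–10–2–14–3–12–8–6: 13 edges.

13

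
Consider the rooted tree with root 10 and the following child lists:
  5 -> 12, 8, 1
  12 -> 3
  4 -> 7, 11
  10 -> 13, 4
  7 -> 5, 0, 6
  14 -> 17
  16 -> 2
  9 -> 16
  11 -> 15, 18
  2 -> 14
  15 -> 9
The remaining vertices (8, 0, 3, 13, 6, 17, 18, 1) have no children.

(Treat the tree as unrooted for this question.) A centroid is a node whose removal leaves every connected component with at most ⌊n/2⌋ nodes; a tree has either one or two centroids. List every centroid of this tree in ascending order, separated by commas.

4

If 4 is removed the pieces have sizes 8, 8, 2, all ≤ ⌊19/2⌋ = 9.
Every other node leaves some component of size > 9, so the centroid is unique.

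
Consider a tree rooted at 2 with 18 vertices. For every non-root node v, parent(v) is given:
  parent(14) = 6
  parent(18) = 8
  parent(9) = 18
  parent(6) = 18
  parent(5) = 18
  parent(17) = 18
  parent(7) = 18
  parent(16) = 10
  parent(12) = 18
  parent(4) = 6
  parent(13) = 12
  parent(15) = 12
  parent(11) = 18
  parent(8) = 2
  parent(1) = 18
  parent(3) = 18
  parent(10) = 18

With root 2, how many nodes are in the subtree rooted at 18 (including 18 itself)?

16

18's subtree: {18, 12, 3, 1, 10, 7, 6, 17, 11, 9, 5, 15, 13, 16, 4, 14}, size 16.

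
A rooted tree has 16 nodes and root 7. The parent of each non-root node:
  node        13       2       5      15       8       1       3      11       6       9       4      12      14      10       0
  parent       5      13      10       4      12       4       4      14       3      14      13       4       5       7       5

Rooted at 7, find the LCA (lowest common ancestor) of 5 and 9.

5

5's ancestor chain is 5, 10, 7 and 9's is 9, 14, 5, 10, 7; they first meet at 5.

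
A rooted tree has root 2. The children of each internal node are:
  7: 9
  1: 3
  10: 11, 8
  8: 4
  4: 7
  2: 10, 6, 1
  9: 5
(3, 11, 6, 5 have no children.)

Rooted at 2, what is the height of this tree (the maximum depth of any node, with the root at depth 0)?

A deepest node is 5, reached by 2 – 10 – 8 – 4 – 7 – 9 – 5.
That path has 6 edges, so the height is 6.

6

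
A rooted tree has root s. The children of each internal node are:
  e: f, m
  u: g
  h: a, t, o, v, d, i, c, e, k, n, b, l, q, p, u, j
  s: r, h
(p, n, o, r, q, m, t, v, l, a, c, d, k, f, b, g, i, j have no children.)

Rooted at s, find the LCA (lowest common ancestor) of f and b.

f's ancestor chain is f, e, h, s and b's is b, h, s; they first meet at h.

h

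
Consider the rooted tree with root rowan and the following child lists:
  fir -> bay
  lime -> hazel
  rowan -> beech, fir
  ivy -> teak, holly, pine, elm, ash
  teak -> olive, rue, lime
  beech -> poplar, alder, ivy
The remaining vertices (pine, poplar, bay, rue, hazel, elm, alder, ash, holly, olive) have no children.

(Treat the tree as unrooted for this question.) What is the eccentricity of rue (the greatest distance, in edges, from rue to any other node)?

6

A farthest node from rue is bay.
The path rue–teak–ivy–beech–rowan–fir–bay has 6 edges.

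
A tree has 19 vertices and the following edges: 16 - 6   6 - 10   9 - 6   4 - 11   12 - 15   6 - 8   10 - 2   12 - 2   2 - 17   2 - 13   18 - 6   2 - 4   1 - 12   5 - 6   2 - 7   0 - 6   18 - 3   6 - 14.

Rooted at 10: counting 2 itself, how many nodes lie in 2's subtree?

9

The subtree rooted at 2 contains: 2, 17, 7, 13, 4, 12, 11, 1, 15 — 9 nodes.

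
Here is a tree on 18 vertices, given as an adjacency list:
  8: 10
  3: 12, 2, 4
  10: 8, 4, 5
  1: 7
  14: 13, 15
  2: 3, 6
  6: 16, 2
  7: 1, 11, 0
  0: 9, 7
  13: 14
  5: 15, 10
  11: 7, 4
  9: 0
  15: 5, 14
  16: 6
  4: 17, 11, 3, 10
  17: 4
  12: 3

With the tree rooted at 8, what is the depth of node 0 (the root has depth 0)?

5

Path from 8 to 0: 8–10–4–11–7–0, which has 5 edges.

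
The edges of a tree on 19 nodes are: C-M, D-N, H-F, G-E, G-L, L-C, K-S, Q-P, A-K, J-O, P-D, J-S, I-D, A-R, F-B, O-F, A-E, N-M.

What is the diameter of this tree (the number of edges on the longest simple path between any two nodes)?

15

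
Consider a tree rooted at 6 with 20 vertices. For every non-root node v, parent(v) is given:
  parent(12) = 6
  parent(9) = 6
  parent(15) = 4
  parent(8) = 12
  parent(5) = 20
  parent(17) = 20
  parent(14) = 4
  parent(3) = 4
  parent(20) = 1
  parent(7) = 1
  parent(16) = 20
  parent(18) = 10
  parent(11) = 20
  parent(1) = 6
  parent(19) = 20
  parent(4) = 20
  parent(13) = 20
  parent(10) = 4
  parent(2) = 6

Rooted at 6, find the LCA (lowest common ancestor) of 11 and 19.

Ancestors of 11 (toward the root): 11, 20, 1, 6.
Ancestors of 19: 19, 20, 1, 6.
The deepest node appearing in both lists is 20.

20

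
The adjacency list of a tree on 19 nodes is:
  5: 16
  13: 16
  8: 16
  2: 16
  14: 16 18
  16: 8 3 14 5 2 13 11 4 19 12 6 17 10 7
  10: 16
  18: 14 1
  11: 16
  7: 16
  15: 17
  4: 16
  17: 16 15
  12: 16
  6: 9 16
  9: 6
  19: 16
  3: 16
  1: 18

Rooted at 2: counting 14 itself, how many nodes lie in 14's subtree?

The subtree rooted at 14 contains: 14, 18, 1 — 3 nodes.

3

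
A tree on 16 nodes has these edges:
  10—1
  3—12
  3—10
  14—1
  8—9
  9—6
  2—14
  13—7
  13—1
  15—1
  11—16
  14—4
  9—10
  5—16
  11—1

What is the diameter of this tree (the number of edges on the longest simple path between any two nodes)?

6

Starting from 5, a farthest node is 6 at distance 6.
One longest path: 5–16–11–1–10–9–6.
So the diameter is 6.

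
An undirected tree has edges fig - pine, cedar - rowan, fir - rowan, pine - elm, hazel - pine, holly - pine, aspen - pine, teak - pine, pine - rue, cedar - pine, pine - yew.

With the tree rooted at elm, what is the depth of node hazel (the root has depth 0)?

2

elm → pine → hazel — 2 edges.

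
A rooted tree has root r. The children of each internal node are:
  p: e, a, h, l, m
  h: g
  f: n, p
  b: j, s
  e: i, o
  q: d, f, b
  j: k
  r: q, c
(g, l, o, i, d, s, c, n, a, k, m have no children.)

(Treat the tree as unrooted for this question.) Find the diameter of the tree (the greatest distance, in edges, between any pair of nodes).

7

BFS from k reaches g last, at distance 7; BFS from g confirms no node is farther.
Path: k – j – b – q – f – p – h – g.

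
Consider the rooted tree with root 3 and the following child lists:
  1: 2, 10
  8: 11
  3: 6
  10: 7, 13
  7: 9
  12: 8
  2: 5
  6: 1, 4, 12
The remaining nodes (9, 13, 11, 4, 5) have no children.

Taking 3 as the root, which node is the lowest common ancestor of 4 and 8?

4's ancestor chain is 4, 6, 3 and 8's is 8, 12, 6, 3; they first meet at 6.

6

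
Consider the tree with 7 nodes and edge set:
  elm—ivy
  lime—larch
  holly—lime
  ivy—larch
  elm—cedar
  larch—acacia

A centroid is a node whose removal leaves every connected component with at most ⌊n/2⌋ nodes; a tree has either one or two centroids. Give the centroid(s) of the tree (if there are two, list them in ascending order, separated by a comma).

Delete larch: the remaining components have sizes 3, 2, 1. Max 3 ≤ 3, so larch is a centroid.
No neighbour of larch does as well, so larch is the unique centroid.

larch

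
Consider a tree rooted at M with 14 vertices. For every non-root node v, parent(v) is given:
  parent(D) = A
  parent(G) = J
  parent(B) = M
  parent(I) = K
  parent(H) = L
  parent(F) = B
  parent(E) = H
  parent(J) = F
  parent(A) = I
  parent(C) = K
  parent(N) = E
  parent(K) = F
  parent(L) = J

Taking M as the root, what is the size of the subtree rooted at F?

12

F's subtree: {F, J, K, G, L, C, I, H, A, E, D, N}, size 12.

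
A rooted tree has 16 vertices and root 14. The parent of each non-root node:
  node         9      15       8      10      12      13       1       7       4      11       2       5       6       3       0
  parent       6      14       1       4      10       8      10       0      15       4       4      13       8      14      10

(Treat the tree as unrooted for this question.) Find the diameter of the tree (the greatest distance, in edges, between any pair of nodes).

Starting from 5, a farthest node is 3 at distance 8.
One longest path: 5 - 13 - 8 - 1 - 10 - 4 - 15 - 14 - 3.
So the diameter is 8.

8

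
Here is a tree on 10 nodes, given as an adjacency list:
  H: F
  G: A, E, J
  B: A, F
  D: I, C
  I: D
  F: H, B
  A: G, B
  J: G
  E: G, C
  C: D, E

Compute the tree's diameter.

8

BFS from I reaches H last, at distance 8; BFS from H confirms no node is farther.
Path: I – D – C – E – G – A – B – F – H.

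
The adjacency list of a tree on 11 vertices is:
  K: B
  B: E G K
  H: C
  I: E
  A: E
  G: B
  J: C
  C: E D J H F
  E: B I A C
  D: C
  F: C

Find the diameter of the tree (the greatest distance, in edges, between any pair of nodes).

Starting from G, a farthest node is H at distance 4.
One longest path: G–B–E–C–H.
So the diameter is 4.

4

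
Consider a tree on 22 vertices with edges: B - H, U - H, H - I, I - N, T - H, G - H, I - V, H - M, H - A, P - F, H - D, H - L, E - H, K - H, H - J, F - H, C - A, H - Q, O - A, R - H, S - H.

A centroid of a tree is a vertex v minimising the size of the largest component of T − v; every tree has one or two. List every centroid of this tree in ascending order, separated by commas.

Removing H splits the tree into components of sizes 3, 3, 2, 1, 1, 1, 1, 1, 1, 1, 1, 1, 1, 1, 1, 1; the largest is 3 ≤ ⌊22/2⌋ = 11.
Every other node leaves some component of size > 11, so the centroid is unique.

H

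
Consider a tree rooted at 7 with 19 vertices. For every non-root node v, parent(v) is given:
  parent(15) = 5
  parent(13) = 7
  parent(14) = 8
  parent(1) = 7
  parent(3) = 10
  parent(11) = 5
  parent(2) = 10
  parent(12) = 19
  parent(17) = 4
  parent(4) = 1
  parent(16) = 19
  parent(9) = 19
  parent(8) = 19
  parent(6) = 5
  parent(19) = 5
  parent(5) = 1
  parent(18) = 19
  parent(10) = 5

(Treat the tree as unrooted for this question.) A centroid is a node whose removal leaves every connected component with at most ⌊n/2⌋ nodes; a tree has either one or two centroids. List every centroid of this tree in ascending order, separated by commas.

If 5 is removed the pieces have sizes 7, 5, 3, 1, 1, 1, all ≤ ⌊19/2⌋ = 9.
No neighbour of 5 does as well, so 5 is the unique centroid.

5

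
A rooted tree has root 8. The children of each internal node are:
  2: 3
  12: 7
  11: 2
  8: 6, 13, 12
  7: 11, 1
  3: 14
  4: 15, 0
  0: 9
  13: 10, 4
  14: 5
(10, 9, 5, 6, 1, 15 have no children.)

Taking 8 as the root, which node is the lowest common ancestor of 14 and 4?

Ancestors of 14 (toward the root): 14, 3, 2, 11, 7, 12, 8.
Ancestors of 4: 4, 13, 8.
The deepest node appearing in both lists is 8.

8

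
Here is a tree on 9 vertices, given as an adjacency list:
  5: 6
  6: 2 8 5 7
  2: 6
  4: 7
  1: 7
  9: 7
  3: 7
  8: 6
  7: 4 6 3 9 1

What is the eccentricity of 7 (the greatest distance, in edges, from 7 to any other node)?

Distances from 7 peak at 2, attained at 2 (5, 8 also at distance 2).
7 – 6 – 2

2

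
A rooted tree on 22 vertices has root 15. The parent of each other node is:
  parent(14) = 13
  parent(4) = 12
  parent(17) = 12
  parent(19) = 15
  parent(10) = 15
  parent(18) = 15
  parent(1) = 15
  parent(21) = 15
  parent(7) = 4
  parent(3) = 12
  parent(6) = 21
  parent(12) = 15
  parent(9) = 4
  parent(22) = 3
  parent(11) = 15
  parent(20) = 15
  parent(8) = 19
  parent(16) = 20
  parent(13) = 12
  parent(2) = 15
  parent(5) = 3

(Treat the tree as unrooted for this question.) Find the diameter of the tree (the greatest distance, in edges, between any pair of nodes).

5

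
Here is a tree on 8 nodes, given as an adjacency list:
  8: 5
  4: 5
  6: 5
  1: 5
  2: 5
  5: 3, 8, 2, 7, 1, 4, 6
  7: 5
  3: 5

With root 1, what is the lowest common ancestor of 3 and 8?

Path 3→root: 3 5 1; path 8→root: 8 5 1.
First common node: 5.

5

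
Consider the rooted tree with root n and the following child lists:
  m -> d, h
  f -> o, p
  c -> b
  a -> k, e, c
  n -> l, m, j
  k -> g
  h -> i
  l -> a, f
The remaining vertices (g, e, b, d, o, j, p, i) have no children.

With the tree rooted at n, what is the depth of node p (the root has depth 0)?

3

Path from n to p: n–l–f–p, which has 3 edges.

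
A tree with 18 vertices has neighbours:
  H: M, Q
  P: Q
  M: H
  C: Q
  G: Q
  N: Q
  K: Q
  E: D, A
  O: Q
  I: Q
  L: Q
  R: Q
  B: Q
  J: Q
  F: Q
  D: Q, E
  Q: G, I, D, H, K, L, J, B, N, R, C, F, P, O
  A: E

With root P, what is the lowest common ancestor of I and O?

Q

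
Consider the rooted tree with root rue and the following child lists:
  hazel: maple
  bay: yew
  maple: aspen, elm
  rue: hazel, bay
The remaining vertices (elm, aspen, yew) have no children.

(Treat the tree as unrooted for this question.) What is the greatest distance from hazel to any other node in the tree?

3

Distances from hazel peak at 3, attained at yew.
hazel – rue – bay – yew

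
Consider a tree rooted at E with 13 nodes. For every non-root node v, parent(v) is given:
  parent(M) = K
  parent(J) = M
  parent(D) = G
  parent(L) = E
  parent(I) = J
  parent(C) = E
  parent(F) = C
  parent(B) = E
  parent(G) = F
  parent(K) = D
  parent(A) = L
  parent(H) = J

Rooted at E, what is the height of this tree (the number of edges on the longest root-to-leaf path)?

8

The longest root-to-leaf path is E–C–F–G–D–K–M–J–H (8 edges).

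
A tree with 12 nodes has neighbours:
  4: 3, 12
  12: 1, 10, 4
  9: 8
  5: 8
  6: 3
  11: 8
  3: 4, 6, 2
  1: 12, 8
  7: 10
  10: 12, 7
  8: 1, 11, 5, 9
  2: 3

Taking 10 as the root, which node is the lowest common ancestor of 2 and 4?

Path 2→root: 2 3 4 12 10; path 4→root: 4 12 10.
First common node: 4.

4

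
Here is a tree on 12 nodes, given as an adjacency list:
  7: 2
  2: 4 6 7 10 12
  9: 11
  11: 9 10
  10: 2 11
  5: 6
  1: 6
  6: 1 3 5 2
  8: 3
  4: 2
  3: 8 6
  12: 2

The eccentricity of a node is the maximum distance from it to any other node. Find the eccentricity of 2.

3

A farthest node from 2 is 9 (8 also at distance 3).
The path 2–10–11–9 has 3 edges.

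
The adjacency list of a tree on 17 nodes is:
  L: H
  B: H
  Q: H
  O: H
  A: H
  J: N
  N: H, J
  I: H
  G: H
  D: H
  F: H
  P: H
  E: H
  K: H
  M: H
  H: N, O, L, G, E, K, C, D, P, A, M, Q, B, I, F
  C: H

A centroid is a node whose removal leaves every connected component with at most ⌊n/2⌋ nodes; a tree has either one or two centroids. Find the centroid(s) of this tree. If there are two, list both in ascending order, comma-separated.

If H is removed the pieces have sizes 2, 1, 1, 1, 1, 1, 1, 1, 1, 1, 1, 1, 1, 1, 1, all ≤ ⌊17/2⌋ = 8.
Every other node leaves some component of size > 8, so the centroid is unique.

H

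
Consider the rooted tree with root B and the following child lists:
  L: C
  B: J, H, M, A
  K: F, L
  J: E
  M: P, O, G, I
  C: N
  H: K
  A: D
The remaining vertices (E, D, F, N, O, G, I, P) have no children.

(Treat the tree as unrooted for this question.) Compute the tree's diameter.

A longest path is N-C-L-K-H-B-M-G, with 7 edges.

7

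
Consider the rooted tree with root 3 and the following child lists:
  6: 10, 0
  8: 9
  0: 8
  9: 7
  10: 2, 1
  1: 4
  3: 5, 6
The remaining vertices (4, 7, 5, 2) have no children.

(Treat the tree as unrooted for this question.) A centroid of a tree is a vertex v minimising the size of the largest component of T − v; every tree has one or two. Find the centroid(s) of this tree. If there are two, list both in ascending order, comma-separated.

6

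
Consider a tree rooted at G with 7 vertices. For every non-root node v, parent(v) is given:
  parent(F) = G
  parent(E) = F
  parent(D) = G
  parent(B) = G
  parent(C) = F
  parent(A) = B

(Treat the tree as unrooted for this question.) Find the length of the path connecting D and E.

3

The path is D–G–F–E, which has 3 edges.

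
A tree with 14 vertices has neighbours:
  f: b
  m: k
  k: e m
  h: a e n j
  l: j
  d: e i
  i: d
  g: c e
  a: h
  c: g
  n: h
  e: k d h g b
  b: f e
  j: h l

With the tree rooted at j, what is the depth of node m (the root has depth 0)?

4

Climbing from m to the root: m → k → e → h → j. That's 4 steps.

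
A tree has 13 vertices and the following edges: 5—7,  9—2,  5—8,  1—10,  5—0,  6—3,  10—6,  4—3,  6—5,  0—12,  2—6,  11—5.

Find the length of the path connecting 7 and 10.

3

Walking from 7: 7 – 5 – 6 – 10. Length 3.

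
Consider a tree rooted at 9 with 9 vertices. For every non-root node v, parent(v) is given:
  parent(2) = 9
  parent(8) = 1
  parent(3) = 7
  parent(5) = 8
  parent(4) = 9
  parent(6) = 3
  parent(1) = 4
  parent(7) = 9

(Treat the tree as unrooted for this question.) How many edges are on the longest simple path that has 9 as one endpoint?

Distances from 9 peak at 4, attained at 5.
9-4-1-8-5

4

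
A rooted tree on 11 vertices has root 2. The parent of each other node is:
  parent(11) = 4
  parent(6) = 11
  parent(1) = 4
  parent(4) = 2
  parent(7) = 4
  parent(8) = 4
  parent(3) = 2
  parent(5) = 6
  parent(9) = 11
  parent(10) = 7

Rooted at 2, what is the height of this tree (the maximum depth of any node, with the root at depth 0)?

4

5 sits deepest: 2 – 4 – 11 – 6 – 5 — 4 edges from the root.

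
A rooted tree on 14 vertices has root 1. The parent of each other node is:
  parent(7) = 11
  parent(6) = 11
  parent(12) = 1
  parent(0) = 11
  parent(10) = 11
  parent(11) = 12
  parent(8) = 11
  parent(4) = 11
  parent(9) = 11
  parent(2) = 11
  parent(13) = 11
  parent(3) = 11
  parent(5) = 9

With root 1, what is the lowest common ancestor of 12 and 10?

12

Path 12→root: 12 1; path 10→root: 10 11 12 1.
First common node: 12.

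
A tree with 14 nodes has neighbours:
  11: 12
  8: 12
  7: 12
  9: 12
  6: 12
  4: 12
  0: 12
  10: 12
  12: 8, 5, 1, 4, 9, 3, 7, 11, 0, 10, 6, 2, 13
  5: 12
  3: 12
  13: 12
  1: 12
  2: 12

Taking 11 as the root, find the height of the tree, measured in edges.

2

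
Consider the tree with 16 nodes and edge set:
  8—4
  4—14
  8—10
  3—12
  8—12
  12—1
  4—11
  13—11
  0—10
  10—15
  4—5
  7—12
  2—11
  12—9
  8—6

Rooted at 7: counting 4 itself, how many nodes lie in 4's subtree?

6

Descendants of 4 (including itself): 4, 14, 11, 5, 13, 2. That's 6.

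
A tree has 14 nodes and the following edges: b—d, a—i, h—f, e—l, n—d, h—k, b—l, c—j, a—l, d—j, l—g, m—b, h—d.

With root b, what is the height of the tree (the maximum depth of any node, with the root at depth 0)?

3

f sits deepest: b → d → h → f — 3 edges from the root.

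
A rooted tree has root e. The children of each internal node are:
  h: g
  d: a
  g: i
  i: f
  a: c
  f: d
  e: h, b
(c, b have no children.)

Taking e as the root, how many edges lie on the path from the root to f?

Climbing from f to the root: f–i–g–h–e. That's 4 steps.

4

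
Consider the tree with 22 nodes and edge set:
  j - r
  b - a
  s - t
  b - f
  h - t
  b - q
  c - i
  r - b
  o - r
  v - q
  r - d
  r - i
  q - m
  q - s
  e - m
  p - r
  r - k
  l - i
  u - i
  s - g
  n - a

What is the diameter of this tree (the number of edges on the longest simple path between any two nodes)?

A longest path is h–t–s–q–b–r–i–u, with 7 edges.

7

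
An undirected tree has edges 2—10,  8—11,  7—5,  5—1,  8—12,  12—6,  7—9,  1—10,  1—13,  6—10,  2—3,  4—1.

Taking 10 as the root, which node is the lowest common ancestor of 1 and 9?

Ancestors of 1 (toward the root): 1, 10.
Ancestors of 9: 9, 7, 5, 1, 10.
The deepest node appearing in both lists is 1.

1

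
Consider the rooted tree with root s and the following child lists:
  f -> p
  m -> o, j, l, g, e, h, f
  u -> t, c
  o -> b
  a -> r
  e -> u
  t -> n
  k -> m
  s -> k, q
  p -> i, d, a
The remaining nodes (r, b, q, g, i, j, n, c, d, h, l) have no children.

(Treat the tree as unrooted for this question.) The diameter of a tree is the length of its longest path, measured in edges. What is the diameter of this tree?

A longest path is r – a – p – f – m – e – u – t – n, with 8 edges.

8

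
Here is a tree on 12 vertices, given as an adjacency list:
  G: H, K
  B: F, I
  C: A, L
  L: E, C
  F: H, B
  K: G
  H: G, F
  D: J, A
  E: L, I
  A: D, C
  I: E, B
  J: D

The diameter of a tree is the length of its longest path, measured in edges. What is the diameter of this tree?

BFS from K reaches J last, at distance 11; BFS from J confirms no node is farther.
Path: K–G–H–F–B–I–E–L–C–A–D–J.

11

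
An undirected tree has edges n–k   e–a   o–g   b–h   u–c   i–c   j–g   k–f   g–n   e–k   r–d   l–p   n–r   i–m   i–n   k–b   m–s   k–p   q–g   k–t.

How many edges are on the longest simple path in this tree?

Starting from s, a farthest node is a at distance 6.
One longest path: s – m – i – n – k – e – a.
So the diameter is 6.

6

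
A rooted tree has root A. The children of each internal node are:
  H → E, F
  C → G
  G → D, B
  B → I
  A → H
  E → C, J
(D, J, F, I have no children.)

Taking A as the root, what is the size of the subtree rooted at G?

4

Descendants of G (including itself): G, B, D, I. That's 4.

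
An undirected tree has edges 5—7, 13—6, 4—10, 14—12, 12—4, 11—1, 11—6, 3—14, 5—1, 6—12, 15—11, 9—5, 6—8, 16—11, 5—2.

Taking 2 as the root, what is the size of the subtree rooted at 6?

8

6's subtree: {6, 13, 12, 8, 4, 14, 10, 3}, size 8.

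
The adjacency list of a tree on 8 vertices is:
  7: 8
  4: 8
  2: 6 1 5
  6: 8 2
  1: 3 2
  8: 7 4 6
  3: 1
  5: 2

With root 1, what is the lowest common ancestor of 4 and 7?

8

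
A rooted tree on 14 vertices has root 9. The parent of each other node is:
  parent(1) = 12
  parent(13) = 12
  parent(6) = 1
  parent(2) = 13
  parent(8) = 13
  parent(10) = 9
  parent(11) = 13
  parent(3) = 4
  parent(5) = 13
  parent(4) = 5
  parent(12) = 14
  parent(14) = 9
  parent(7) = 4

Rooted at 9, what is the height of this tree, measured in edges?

The longest root-to-leaf path is 9 → 14 → 12 → 13 → 5 → 4 → 7 (6 edges).

6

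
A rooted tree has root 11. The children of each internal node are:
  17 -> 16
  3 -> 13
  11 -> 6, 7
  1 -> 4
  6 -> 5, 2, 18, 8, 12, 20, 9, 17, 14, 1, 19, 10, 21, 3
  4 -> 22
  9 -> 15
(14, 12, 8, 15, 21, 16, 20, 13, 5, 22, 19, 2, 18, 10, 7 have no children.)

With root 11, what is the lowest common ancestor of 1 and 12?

1's ancestor chain is 1, 6, 11 and 12's is 12, 6, 11; they first meet at 6.

6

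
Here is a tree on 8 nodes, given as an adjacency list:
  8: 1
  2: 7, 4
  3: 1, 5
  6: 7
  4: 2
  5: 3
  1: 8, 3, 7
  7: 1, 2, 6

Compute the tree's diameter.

5

Starting from 4, a farthest node is 5 at distance 5.
One longest path: 4 - 2 - 7 - 1 - 3 - 5.
So the diameter is 5.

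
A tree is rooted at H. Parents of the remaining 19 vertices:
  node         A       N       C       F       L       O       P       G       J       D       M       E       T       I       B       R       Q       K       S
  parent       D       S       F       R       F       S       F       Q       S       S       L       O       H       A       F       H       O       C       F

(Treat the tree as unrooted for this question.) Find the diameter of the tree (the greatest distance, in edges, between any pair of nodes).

7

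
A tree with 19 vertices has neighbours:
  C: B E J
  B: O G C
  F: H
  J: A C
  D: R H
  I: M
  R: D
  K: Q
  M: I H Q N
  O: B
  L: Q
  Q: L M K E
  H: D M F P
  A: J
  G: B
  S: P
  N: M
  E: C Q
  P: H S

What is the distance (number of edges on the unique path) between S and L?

5

The path is S – P – H – M – Q – L, which has 5 edges.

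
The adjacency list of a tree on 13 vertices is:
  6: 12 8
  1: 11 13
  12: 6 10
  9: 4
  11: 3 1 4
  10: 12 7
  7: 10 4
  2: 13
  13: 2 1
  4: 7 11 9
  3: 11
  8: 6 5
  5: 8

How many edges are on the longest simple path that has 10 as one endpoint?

6

A farthest node from 10 is 2.
The path 10 – 7 – 4 – 11 – 1 – 13 – 2 has 6 edges.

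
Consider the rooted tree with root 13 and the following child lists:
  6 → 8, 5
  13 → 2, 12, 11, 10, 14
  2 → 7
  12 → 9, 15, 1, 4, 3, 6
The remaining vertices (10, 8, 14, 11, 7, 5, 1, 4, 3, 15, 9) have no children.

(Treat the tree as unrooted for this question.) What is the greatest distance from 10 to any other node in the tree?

4

Distances from 10 peak at 4, attained at 8 (5 also at distance 4).
10 – 13 – 12 – 6 – 8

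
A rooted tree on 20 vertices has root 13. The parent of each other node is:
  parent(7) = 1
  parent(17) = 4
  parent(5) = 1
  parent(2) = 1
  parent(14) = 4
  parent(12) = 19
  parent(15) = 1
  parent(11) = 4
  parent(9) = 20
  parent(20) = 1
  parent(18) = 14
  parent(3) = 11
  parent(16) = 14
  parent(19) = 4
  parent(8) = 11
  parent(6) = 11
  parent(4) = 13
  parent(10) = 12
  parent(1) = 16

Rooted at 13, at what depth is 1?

4

13 – 4 – 14 – 16 – 1 — 4 edges.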